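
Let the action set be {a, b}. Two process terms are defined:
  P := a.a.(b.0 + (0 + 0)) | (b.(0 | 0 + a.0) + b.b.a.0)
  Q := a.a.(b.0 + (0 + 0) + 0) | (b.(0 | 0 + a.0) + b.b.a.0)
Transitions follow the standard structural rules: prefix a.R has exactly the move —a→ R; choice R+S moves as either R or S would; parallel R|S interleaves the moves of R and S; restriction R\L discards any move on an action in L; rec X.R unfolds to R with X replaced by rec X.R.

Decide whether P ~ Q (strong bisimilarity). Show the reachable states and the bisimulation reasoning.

P's transition system — 20 states:
  s0 = a.a.(b.0 + (0 + 0)) | (b.(0 | 0 + a.0) + b.b.a.0) has moves =a=> s1, =b=> s2, =b=> s3
  s1 = a.(b.0 + (0 + 0)) | (b.(0 | 0 + a.0) + b.b.a.0) has moves =a=> s4, =b=> s5, =b=> s6
  s2 = a.a.(b.0 + (0 + 0)) | (0 | 0 + a.0) has moves =a=> s5, =a=> s7
  s3 = a.a.(b.0 + (0 + 0)) | b.a.0 has moves =a=> s6, =b=> s8
  s4 = (b.0 + (0 + 0)) | (b.(0 | 0 + a.0) + b.b.a.0) has moves =b=> s10, =b=> s11, =b=> s9
  s5 = a.(b.0 + (0 + 0)) | (0 | 0 + a.0) has moves =a=> s12, =a=> s9
  s6 = a.(b.0 + (0 + 0)) | b.a.0 has moves =a=> s10, =b=> s13
  s7 = a.a.(b.0 + (0 + 0)) | 0 has moves =a=> s12
  s8 = a.a.(b.0 + (0 + 0)) | a.0 has moves =a=> s13, =a=> s7
  s9 = (b.0 + (0 + 0)) | (0 | 0 + a.0) has moves =a=> s14, =b=> s15
  s10 = (b.0 + (0 + 0)) | b.a.0 has moves =b=> s16, =b=> s17
  s11 = 0 | (b.(0 | 0 + a.0) + b.b.a.0) has moves =b=> s15, =b=> s17
  s12 = a.(b.0 + (0 + 0)) | 0 has moves =a=> s14
  s13 = a.(b.0 + (0 + 0)) | a.0 has moves =a=> s12, =a=> s16
  s14 = (b.0 + (0 + 0)) | 0 has moves =b=> s18
  s15 = 0 | (0 | 0 + a.0) has moves =a=> s18
  s16 = (b.0 + (0 + 0)) | a.0 has moves =a=> s14, =b=> s19
  s17 = 0 | b.a.0 has moves =b=> s19
  s18 = 0 | 0 has moves (no moves)
  s19 = 0 | a.0 has moves =a=> s18
Q's transition system — 20 states:
  t0 = a.a.(b.0 + (0 + 0) + 0) | (b.(0 | 0 + a.0) + b.b.a.0) has moves =a=> t1, =b=> t2, =b=> t3
  t1 = a.(b.0 + (0 + 0) + 0) | (b.(0 | 0 + a.0) + b.b.a.0) has moves =a=> t4, =b=> t5, =b=> t6
  t2 = a.a.(b.0 + (0 + 0) + 0) | (0 | 0 + a.0) has moves =a=> t5, =a=> t7
  t3 = a.a.(b.0 + (0 + 0) + 0) | b.a.0 has moves =a=> t6, =b=> t8
  t4 = (b.0 + (0 + 0) + 0) | (b.(0 | 0 + a.0) + b.b.a.0) has moves =b=> t10, =b=> t11, =b=> t9
  t5 = a.(b.0 + (0 + 0) + 0) | (0 | 0 + a.0) has moves =a=> t12, =a=> t9
  t6 = a.(b.0 + (0 + 0) + 0) | b.a.0 has moves =a=> t10, =b=> t13
  t7 = a.a.(b.0 + (0 + 0) + 0) | 0 has moves =a=> t12
  t8 = a.a.(b.0 + (0 + 0) + 0) | a.0 has moves =a=> t13, =a=> t7
  t9 = (b.0 + (0 + 0) + 0) | (0 | 0 + a.0) has moves =a=> t14, =b=> t15
  t10 = (b.0 + (0 + 0) + 0) | b.a.0 has moves =b=> t16, =b=> t17
  t11 = 0 | (b.(0 | 0 + a.0) + b.b.a.0) has moves =b=> t15, =b=> t17
  t12 = a.(b.0 + (0 + 0) + 0) | 0 has moves =a=> t14
  t13 = a.(b.0 + (0 + 0) + 0) | a.0 has moves =a=> t12, =a=> t16
  t14 = (b.0 + (0 + 0) + 0) | 0 has moves =b=> t18
  t15 = 0 | (0 | 0 + a.0) has moves =a=> t18
  t16 = (b.0 + (0 + 0) + 0) | a.0 has moves =a=> t14, =b=> t19
  t17 = 0 | b.a.0 has moves =b=> t19
  t18 = 0 | 0 has moves (no moves)
  t19 = 0 | a.0 has moves =a=> t18
Coarsest stable partition (strong bisimilarity classes):
  B0 = {s0, t0}
  B1 = {s3, t3}
  B2 = {s2, s8, t2, t8}
  B3 = {s13, s5, t13, t5}
  B4 = {s12, t12}
  B5 = {s14, t14}
  B6 = {s18, t18}
  B7 = {s16, s9, t16, t9}
  B8 = {s15, s19, t15, t19}
  B9 = {s7, t7}
  B10 = {s6, t6}
  B11 = {s10, t10}
  B12 = {s17, t17}
  B13 = {s1, t1}
  B14 = {s4, t4}
  B15 = {s11, t11}
s0 ∈ B0, t0 ∈ B0 → same block

P ~ Q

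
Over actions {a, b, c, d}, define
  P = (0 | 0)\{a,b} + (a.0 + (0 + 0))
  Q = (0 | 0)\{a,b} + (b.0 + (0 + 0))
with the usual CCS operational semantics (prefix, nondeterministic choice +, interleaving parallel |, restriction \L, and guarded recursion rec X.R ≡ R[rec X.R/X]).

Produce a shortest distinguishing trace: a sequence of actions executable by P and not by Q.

Reachable graph of P (2 states):
  s0 = (0 | 0)\{a,b} + (a.0 + (0 + 0)) has moves ··a··> s1
  s1 = 0 has moves ∅
Reachable graph of Q (2 states):
  t0 = (0 | 0)\{a,b} + (b.0 + (0 + 0)) has moves ··b··> t1
  t1 = 0 has moves ∅
Executing a from P (initial set {s0}):
  [1] a ⇒ {s1}
  ✓ P
Executing a from Q (initial set {t0}):
  [1] a ⇒ ∅ (Q stuck)

a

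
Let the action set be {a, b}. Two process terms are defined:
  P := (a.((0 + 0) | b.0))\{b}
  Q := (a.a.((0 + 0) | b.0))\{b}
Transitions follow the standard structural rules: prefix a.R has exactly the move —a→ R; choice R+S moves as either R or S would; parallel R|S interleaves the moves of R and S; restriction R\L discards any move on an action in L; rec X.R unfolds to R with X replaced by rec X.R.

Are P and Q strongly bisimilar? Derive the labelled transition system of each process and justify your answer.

Reachable graph of P (2 states):
  m0 = (a.((0 + 0) | b.0))\{b} → -a-> m1
  m1 = ((0 + 0) | b.0)\{b} → ·
Reachable graph of Q (3 states):
  n0 = (a.a.((0 + 0) | b.0))\{b} → -a-> n1
  n1 = (a.((0 + 0) | b.0))\{b} → -a-> n2
  n2 = ((0 + 0) | b.0)\{b} → ·
Partition-refinement fixed point:
  B0 = {m0, n1}
  B1 = {m1, n2}
  B2 = {n0}
m0 ∈ B0, n0 ∈ B2 → different blocks

not bisimilar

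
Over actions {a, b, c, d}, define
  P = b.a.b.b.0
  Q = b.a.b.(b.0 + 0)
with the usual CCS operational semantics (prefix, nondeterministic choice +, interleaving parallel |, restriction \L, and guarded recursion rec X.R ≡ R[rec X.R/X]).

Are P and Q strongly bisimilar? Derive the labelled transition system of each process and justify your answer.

Reachable graph of P (5 states):
  u0 = b.a.b.b.0 has moves ··b··> u1
  u1 = a.b.b.0 has moves ··a··> u2
  u2 = b.b.0 has moves ··b··> u3
  u3 = b.0 has moves ··b··> u4
  u4 = 0 has moves deadlocked
Reachable graph of Q (5 states):
  v0 = b.a.b.(b.0 + 0) has moves ··b··> v1
  v1 = a.b.(b.0 + 0) has moves ··a··> v2
  v2 = b.(b.0 + 0) has moves ··b··> v3
  v3 = b.0 + 0 has moves ··b··> v4
  v4 = 0 has moves deadlocked
Bisimilarity quotient blocks:
  B0 = {u0, v0}
  B1 = {u1, v1}
  B2 = {u2, v2}
  B3 = {u3, v3}
  B4 = {u4, v4}
u0 ∈ B0, v0 ∈ B0 → same block

P ~ Q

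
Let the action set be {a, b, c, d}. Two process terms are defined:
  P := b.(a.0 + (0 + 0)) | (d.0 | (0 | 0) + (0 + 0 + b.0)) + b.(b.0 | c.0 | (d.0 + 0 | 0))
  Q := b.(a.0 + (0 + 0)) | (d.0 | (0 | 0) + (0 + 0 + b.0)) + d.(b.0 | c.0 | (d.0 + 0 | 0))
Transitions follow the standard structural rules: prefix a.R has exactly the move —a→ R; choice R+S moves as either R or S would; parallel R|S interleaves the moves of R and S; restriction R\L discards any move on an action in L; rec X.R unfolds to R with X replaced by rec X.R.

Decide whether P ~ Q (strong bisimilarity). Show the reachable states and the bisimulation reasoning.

P's transition system — 17 states:
  s0 = b.(a.0 + (0 + 0)) | (d.0 | (0 | 0) + (0 + 0 + b.0)) + b.(b.0 | c.0 | (d.0 + 0 | 0)) → --b--▸ s1, --b--▸ s2, --b--▸ s3, --d--▸ s4
  s1 = (a.0 + (0 + 0)) | (d.0 | (0 | 0) + (0 + 0 + b.0)) → --a--▸ s5, --b--▸ s6, --d--▸ s7
  s2 = b.(a.0 + (0 + 0)) | 0 → --b--▸ s6
  s3 = b.0 | c.0 | (d.0 + 0 | 0) → --b--▸ s8, --c--▸ s9, --d--▸ s10
  s4 = b.(a.0 + (0 + 0)) | (0 | (0 | 0)) → --b--▸ s7
  s5 = 0 | (d.0 | (0 | 0) + (0 + 0 + b.0)) → --b--▸ s11, --d--▸ s12
  s6 = (a.0 + (0 + 0)) | 0 → --a--▸ s11
  s7 = (a.0 + (0 + 0)) | (0 | (0 | 0)) → --a--▸ s12
  s8 = 0 | c.0 | (d.0 + 0 | 0) → --c--▸ s13, --d--▸ s14
  s9 = b.0 | 0 | (d.0 + 0 | 0) → --b--▸ s13, --d--▸ s15
  s10 = b.0 | c.0 | 0 → --b--▸ s14, --c--▸ s15
  s11 = 0 | 0 → (no moves)
  s12 = 0 | (0 | (0 | 0)) → (no moves)
  s13 = 0 | 0 | (d.0 + 0 | 0) → --d--▸ s16
  s14 = 0 | c.0 | 0 → --c--▸ s16
  s15 = b.0 | 0 | 0 → --b--▸ s16
  s16 = 0 | 0 | 0 → (no moves)
Q's transition system — 17 states:
  t0 = b.(a.0 + (0 + 0)) | (d.0 | (0 | 0) + (0 + 0 + b.0)) + d.(b.0 | c.0 | (d.0 + 0 | 0)) → --b--▸ t1, --b--▸ t2, --d--▸ t3, --d--▸ t4
  t1 = (a.0 + (0 + 0)) | (d.0 | (0 | 0) + (0 + 0 + b.0)) → --a--▸ t5, --b--▸ t6, --d--▸ t7
  t2 = b.(a.0 + (0 + 0)) | 0 → --b--▸ t6
  t3 = b.(a.0 + (0 + 0)) | (0 | (0 | 0)) → --b--▸ t7
  t4 = b.0 | c.0 | (d.0 + 0 | 0) → --b--▸ t8, --c--▸ t9, --d--▸ t10
  t5 = 0 | (d.0 | (0 | 0) + (0 + 0 + b.0)) → --b--▸ t11, --d--▸ t12
  t6 = (a.0 + (0 + 0)) | 0 → --a--▸ t11
  t7 = (a.0 + (0 + 0)) | (0 | (0 | 0)) → --a--▸ t12
  t8 = 0 | c.0 | (d.0 + 0 | 0) → --c--▸ t13, --d--▸ t14
  t9 = b.0 | 0 | (d.0 + 0 | 0) → --b--▸ t13, --d--▸ t15
  t10 = b.0 | c.0 | 0 → --b--▸ t14, --c--▸ t15
  t11 = 0 | 0 → (no moves)
  t12 = 0 | (0 | (0 | 0)) → (no moves)
  t13 = 0 | 0 | (d.0 + 0 | 0) → --d--▸ t16
  t14 = 0 | c.0 | 0 → --c--▸ t16
  t15 = b.0 | 0 | 0 → --b--▸ t16
  t16 = 0 | 0 | 0 → (no moves)
Partition-refinement fixed point:
  B0 = {s0}
  B1 = {s1, t1}
  B2 = {s6, s7, t6, t7}
  B3 = {s11, s12, s16, t11, t12, t16}
  B4 = {s5, t5}
  B5 = {s3, t4}
  B6 = {s10, t10}
  B7 = {s14, t14}
  B8 = {s15, t15}
  B9 = {s8, t8}
  B10 = {s13, t13}
  B11 = {s9, t9}
  B12 = {s2, s4, t2, t3}
  B13 = {t0}
s0 ∈ B0, t0 ∈ B13 → different blocks

NO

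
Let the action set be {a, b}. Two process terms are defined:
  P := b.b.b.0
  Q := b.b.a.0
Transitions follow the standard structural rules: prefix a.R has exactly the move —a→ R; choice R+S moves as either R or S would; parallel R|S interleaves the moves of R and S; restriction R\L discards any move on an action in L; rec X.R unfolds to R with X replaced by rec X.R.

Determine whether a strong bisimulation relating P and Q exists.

not bisimilar

P's transition system — 4 states:
  p0 = b.b.b.0 ⊢ =b=> p1
  p1 = b.b.0 ⊢ =b=> p2
  p2 = b.0 ⊢ =b=> p3
  p3 = 0 ⊢ stopped
Q's transition system — 4 states:
  q0 = b.b.a.0 ⊢ =b=> q1
  q1 = b.a.0 ⊢ =b=> q2
  q2 = a.0 ⊢ =a=> q3
  q3 = 0 ⊢ stopped
Coarsest stable partition (strong bisimilarity classes):
  B0 = {p0}
  B1 = {p1}
  B2 = {p2}
  B3 = {p3, q3}
  B4 = {q0}
  B5 = {q1}
  B6 = {q2}
p0 ∈ B0, q0 ∈ B4 → different blocks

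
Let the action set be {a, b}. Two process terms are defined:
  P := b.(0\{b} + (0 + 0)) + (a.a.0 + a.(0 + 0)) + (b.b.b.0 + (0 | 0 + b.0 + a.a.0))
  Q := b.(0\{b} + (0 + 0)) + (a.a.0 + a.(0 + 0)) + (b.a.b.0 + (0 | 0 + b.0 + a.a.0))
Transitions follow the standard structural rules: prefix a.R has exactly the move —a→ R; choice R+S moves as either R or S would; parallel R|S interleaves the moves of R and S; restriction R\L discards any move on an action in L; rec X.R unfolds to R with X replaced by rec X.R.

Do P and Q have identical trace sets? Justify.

NO — witness ⟨bb⟩

LTS(P): 7 reachable states
  m0 = b.(0\{b} + (0 + 0)) + (a.a.0 + a.(0 + 0)) + (b.b.b.0 + (0 | 0 + b.0 + a.a.0)) | --a--▸ m1, --a--▸ m2, --b--▸ m3, --b--▸ m4, --b--▸ m5
  m1 = 0 + 0 | deadlocked
  m2 = a.0 | --a--▸ m3
  m3 = 0 | deadlocked
  m4 = 0\{b} + (0 + 0) | deadlocked
  m5 = b.b.0 | --b--▸ m6
  m6 = b.0 | --b--▸ m3
LTS(Q): 7 reachable states
  n0 = b.(0\{b} + (0 + 0)) + (a.a.0 + a.(0 + 0)) + (b.a.b.0 + (0 | 0 + b.0 + a.a.0)) | --a--▸ n1, --a--▸ n2, --b--▸ n3, --b--▸ n4, --b--▸ n5
  n1 = 0 + 0 | deadlocked
  n2 = a.0 | --a--▸ n3
  n3 = 0 | deadlocked
  n4 = 0\{b} + (0 + 0) | deadlocked
  n5 = a.b.0 | --a--▸ n6
  n6 = b.0 | --b--▸ n3
Run σ = ⟨bb⟩ on P: start {m0}
  step 1 (b): {m3, m4, m5}
  step 2 (b): {m6}
  ✓ P
Run σ = ⟨bb⟩ on Q: start {n0}
  step 1 (b): {n3, n4, n5}
  step 2 (b): no successor for Q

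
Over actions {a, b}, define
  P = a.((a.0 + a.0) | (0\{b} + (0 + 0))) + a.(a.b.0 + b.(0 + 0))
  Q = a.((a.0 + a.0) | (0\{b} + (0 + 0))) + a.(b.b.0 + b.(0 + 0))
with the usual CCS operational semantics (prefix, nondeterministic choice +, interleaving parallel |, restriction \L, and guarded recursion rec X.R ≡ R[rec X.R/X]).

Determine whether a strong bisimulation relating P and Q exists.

NO

P's transition system — 7 states:
  p0 = a.((a.0 + a.0) | (0\{b} + (0 + 0))) + a.(a.b.0 + b.(0 + 0)) has moves --a--▸ p1, --a--▸ p2
  p1 = (a.0 + a.0) | (0\{b} + (0 + 0)) has moves --a--▸ p3
  p2 = a.b.0 + b.(0 + 0) has moves --a--▸ p4, --b--▸ p5
  p3 = 0 | (0\{b} + (0 + 0)) has moves ∅
  p4 = b.0 has moves --b--▸ p6
  p5 = 0 + 0 has moves ∅
  p6 = 0 has moves ∅
Q's transition system — 7 states:
  q0 = a.((a.0 + a.0) | (0\{b} + (0 + 0))) + a.(b.b.0 + b.(0 + 0)) has moves --a--▸ q1, --a--▸ q2
  q1 = (a.0 + a.0) | (0\{b} + (0 + 0)) has moves --a--▸ q3
  q2 = b.b.0 + b.(0 + 0) has moves --b--▸ q4, --b--▸ q5
  q3 = 0 | (0\{b} + (0 + 0)) has moves ∅
  q4 = 0 + 0 has moves ∅
  q5 = b.0 has moves --b--▸ q6
  q6 = 0 has moves ∅
Bisimilarity quotient blocks:
  B0 = {p0}
  B1 = {p2}
  B2 = {p4, q5}
  B3 = {p3, p5, p6, q3, q4, q6}
  B4 = {p1, q1}
  B5 = {q0}
  B6 = {q2}
p0 ∈ B0, q0 ∈ B5 → different blocks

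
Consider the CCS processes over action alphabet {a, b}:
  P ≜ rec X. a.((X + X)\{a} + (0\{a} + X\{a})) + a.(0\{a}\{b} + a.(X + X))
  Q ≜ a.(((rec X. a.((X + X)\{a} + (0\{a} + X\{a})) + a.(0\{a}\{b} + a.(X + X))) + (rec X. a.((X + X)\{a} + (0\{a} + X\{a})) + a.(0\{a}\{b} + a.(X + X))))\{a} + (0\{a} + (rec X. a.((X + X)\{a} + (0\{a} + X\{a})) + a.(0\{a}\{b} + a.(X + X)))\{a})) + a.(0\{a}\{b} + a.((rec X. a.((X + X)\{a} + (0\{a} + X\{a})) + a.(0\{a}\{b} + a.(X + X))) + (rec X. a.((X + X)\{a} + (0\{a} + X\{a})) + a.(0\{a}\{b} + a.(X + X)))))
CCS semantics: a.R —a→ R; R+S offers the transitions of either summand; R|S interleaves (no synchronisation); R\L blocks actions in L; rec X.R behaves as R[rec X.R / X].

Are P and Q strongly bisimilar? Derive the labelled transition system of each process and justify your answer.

Reachable graph of P (4 states):
  m0 = rec X. a.((X + X)\{a} + (0\{a} + X\{a})) + a.(0\{a}\{b} + a.(X + X)) → --a--▸ m1, --a--▸ m2
  m1 = ((rec X. a.((X + X)\{a} + (0\{a} + X\{a})) + a.(0\{a}\{b} + a.(X + X))) + (rec X. a.((X + X)\{a} + (0\{a} + X\{a})) + a.(0\{a}\{b} + a.(X + X))))\{a} + (0\{a} + (rec X. a.((X + X)\{a} + (0\{a} + X\{a})) + a.(0\{a}\{b} + a.(X + X)))\{a}) → ∅
  m2 = 0\{a}\{b} + a.((rec X. a.((X + X)\{a} + (0\{a} + X\{a})) + a.(0\{a}\{b} + a.(X + X))) + (rec X. a.((X + X)\{a} + (0\{a} + X\{a})) + a.(0\{a}\{b} + a.(X + X)))) → --a--▸ m3
  m3 = (rec X. a.((X + X)\{a} + (0\{a} + X\{a})) + a.(0\{a}\{b} + a.(X + X))) + (rec X. a.((X + X)\{a} + (0\{a} + X\{a})) + a.(0\{a}\{b} + a.(X + X))) → --a--▸ m1, --a--▸ m2
Reachable graph of Q (4 states):
  n0 = a.(((rec X. a.((X + X)\{a} + (0\{a} + X\{a})) + a.(0\{a}\{b} + a.(X + X))) + (rec X. a.((X + X)\{a} + (0\{a} + X\{a})) + a.(0\{a}\{b} + a.(X + X))))\{a} + (0\{a} + (rec X. a.((X + X)\{a} + (0\{a} + X\{a})) + a.(0\{a}\{b} + a.(X + X)))\{a})) + a.(0\{a}\{b} + a.((rec X. a.((X + X)\{a} + (0\{a} + X\{a})) + a.(0\{a}\{b} + a.(X + X))) + (rec X. a.((X + X)\{a} + (0\{a} + X\{a})) + a.(0\{a}\{b} + a.(X + X))))) → --a--▸ n1, --a--▸ n2
  n1 = ((rec X. a.((X + X)\{a} + (0\{a} + X\{a})) + a.(0\{a}\{b} + a.(X + X))) + (rec X. a.((X + X)\{a} + (0\{a} + X\{a})) + a.(0\{a}\{b} + a.(X + X))))\{a} + (0\{a} + (rec X. a.((X + X)\{a} + (0\{a} + X\{a})) + a.(0\{a}\{b} + a.(X + X)))\{a}) → ∅
  n2 = 0\{a}\{b} + a.((rec X. a.((X + X)\{a} + (0\{a} + X\{a})) + a.(0\{a}\{b} + a.(X + X))) + (rec X. a.((X + X)\{a} + (0\{a} + X\{a})) + a.(0\{a}\{b} + a.(X + X)))) → --a--▸ n3
  n3 = (rec X. a.((X + X)\{a} + (0\{a} + X\{a})) + a.(0\{a}\{b} + a.(X + X))) + (rec X. a.((X + X)\{a} + (0\{a} + X\{a})) + a.(0\{a}\{b} + a.(X + X))) → --a--▸ n1, --a--▸ n2
Partition-refinement fixed point:
  B0 = {m0, m3, n0, n3}
  B1 = {m2, n2}
  B2 = {m1, n1}
m0 ∈ B0, n0 ∈ B0 → same block

P ~ Q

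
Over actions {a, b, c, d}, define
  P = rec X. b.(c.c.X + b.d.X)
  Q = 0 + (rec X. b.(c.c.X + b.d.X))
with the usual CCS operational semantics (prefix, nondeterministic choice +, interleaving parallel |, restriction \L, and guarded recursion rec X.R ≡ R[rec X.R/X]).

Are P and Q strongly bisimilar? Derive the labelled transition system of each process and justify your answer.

Reachable graph of P (4 states):
  m0 = rec X. b.(c.c.X + b.d.X) → —b→ m1
  m1 = c.c.(rec X. b.(c.c.X + b.d.X)) + b.d.(rec X. b.(c.c.X + b.d.X)) → —b→ m2, —c→ m3
  m2 = d.(rec X. b.(c.c.X + b.d.X)) → —d→ m0
  m3 = c.(rec X. b.(c.c.X + b.d.X)) → —c→ m0
Reachable graph of Q (5 states):
  n0 = 0 + (rec X. b.(c.c.X + b.d.X)) → —b→ n1
  n1 = c.c.(rec X. b.(c.c.X + b.d.X)) + b.d.(rec X. b.(c.c.X + b.d.X)) → —b→ n2, —c→ n3
  n2 = d.(rec X. b.(c.c.X + b.d.X)) → —d→ n4
  n3 = c.(rec X. b.(c.c.X + b.d.X)) → —c→ n4
  n4 = rec X. b.(c.c.X + b.d.X) → —b→ n1
Coarsest stable partition (strong bisimilarity classes):
  B0 = {m0, n0, n4}
  B1 = {m1, n1}
  B2 = {m2, n2}
  B3 = {m3, n3}
m0 ∈ B0, n0 ∈ B0 → same block

YES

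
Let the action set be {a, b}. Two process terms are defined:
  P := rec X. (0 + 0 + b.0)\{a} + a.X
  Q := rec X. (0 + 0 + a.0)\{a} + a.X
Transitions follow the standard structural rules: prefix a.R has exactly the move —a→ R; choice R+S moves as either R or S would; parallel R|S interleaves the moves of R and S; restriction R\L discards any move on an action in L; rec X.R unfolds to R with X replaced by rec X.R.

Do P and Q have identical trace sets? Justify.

traces(P) ≠ traces(Q) — witness ⟨b⟩

P's transition system — 2 states:
  m0 = rec X. (0 + 0 + b.0)\{a} + a.X → --a--▸ m0, --b--▸ m1
  m1 = 0\{a} → (no moves)
Q's transition system — 1 states:
  n0 = rec X. (0 + 0 + a.0)\{a} + a.X → --a--▸ n0
Run σ = ⟨b⟩ on P: start {m0}
  after b @ step 1: {m1}
  P completes σ.
Run σ = ⟨b⟩ on Q: start {n0}
  after b @ step 1: no successor for Q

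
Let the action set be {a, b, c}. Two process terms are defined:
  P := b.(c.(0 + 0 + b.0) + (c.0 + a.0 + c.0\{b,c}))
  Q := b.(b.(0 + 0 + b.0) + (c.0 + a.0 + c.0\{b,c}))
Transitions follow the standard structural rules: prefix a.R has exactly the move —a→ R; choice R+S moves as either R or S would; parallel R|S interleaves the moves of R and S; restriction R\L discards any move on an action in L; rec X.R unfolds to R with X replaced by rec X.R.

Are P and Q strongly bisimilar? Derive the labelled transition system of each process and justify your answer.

not bisimilar

Reachable graph of P (5 states):
  s0 = b.(c.(0 + 0 + b.0) + (c.0 + a.0 + c.0\{b,c})) → =b=> s1
  s1 = c.(0 + 0 + b.0) + (c.0 + a.0 + c.0\{b,c}) → =a=> s2, =c=> s2, =c=> s3, =c=> s4
  s2 = 0 → (no moves)
  s3 = 0 + 0 + b.0 → =b=> s2
  s4 = 0\{b,c} → (no moves)
Reachable graph of Q (5 states):
  t0 = b.(b.(0 + 0 + b.0) + (c.0 + a.0 + c.0\{b,c})) → =b=> t1
  t1 = b.(0 + 0 + b.0) + (c.0 + a.0 + c.0\{b,c}) → =a=> t2, =b=> t3, =c=> t2, =c=> t4
  t2 = 0 → (no moves)
  t3 = 0 + 0 + b.0 → =b=> t2
  t4 = 0\{b,c} → (no moves)
Partition-refinement fixed point:
  B0 = {s0}
  B1 = {s1}
  B2 = {s3, t3}
  B3 = {s2, s4, t2, t4}
  B4 = {t0}
  B5 = {t1}
s0 ∈ B0, t0 ∈ B4 → different blocks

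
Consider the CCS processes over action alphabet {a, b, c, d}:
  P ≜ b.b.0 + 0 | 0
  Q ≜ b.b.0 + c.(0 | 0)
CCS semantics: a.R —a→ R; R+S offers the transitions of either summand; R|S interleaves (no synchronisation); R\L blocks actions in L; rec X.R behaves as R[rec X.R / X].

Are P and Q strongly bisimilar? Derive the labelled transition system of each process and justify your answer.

LTS(P): 3 reachable states
  u0 = b.b.0 + 0 | 0 has moves —b→ u1
  u1 = b.0 has moves —b→ u2
  u2 = 0 has moves ∅
LTS(Q): 4 reachable states
  v0 = b.b.0 + c.(0 | 0) has moves —b→ v1, —c→ v2
  v1 = b.0 has moves —b→ v3
  v2 = 0 | 0 has moves ∅
  v3 = 0 has moves ∅
Coarsest stable partition (strong bisimilarity classes):
  B0 = {u0}
  B1 = {u1, v1}
  B2 = {u2, v2, v3}
  B3 = {v0}
u0 ∈ B0, v0 ∈ B3 → different blocks

P ≁ Q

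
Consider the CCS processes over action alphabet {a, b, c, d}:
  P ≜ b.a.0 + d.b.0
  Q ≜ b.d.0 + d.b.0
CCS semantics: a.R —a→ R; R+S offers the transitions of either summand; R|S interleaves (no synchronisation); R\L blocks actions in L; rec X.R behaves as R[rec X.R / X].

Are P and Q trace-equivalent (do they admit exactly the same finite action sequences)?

LTS(P): 4 reachable states
  s0 = b.a.0 + d.b.0 ⊢ --b--▸ s1, --d--▸ s2
  s1 = a.0 ⊢ --a--▸ s3
  s2 = b.0 ⊢ --b--▸ s3
  s3 = 0 ⊢ ·
LTS(Q): 4 reachable states
  t0 = b.d.0 + d.b.0 ⊢ --b--▸ t1, --d--▸ t2
  t1 = d.0 ⊢ --d--▸ t3
  t2 = b.0 ⊢ --b--▸ t3
  t3 = 0 ⊢ ·
Run σ = ⟨ba⟩ on P: start {s0}
  [1] b ⇒ {s1}
  [2] a ⇒ {s3}
  ✓ P
Run σ = ⟨ba⟩ on Q: start {t0}
  [1] b ⇒ {t1}
  [2] a ⇒ no successor for Q

trace-distinct — witness ⟨ba⟩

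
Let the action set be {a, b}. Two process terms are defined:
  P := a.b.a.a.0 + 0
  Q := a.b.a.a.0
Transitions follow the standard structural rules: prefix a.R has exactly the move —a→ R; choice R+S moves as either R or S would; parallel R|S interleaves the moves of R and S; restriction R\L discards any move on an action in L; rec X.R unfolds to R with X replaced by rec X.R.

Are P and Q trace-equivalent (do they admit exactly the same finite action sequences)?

YES

LTS(P): 5 reachable states
  p0 = a.b.a.a.0 + 0 | ··a··> p1
  p1 = b.a.a.0 | ··b··> p2
  p2 = a.a.0 | ··a··> p3
  p3 = a.0 | ··a··> p4
  p4 = 0 | stopped
LTS(Q): 5 reachable states
  q0 = a.b.a.a.0 | ··a··> q1
  q1 = b.a.a.0 | ··b··> q2
  q2 = a.a.0 | ··a··> q3
  q3 = a.0 | ··a··> q4
  q4 = 0 | stopped
Coarsest stable partition (strong bisimilarity classes):
  B0 = {p0, q0}
  B1 = {p1, q1}
  B2 = {p2, q2}
  B3 = {p3, q3}
  B4 = {p4, q4}
p0 ∈ B0, q0 ∈ B0 → same block
Bisimilar ⇒ trace-equivalent.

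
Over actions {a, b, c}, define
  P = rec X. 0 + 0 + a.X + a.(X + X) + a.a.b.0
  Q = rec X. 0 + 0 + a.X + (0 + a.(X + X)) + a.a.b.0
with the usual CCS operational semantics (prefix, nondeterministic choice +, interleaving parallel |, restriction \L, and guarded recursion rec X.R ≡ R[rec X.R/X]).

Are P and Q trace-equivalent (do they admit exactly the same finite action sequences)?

P's transition system — 5 states:
  m0 = rec X. 0 + 0 + a.X + a.(X + X) + a.a.b.0 has moves —a→ m0, —a→ m1, —a→ m2
  m1 = (rec X. 0 + 0 + a.X + a.(X + X) + a.a.b.0) + (rec X. 0 + 0 + a.X + a.(X + X) + a.a.b.0) has moves —a→ m0, —a→ m1, —a→ m2
  m2 = a.b.0 has moves —a→ m3
  m3 = b.0 has moves —b→ m4
  m4 = 0 has moves ∅
Q's transition system — 5 states:
  n0 = rec X. 0 + 0 + a.X + (0 + a.(X + X)) + a.a.b.0 has moves —a→ n0, —a→ n1, —a→ n2
  n1 = (rec X. 0 + 0 + a.X + (0 + a.(X + X)) + a.a.b.0) + (rec X. 0 + 0 + a.X + (0 + a.(X + X)) + a.a.b.0) has moves —a→ n0, —a→ n1, —a→ n2
  n2 = a.b.0 has moves —a→ n3
  n3 = b.0 has moves —b→ n4
  n4 = 0 has moves ∅
Bisimilarity quotient blocks:
  B0 = {m0, m1, n0, n1}
  B1 = {m2, n2}
  B2 = {m3, n3}
  B3 = {m4, n4}
m0 ∈ B0, n0 ∈ B0 → same block
Bisimilar ⇒ trace-equivalent.

traces(P) = traces(Q)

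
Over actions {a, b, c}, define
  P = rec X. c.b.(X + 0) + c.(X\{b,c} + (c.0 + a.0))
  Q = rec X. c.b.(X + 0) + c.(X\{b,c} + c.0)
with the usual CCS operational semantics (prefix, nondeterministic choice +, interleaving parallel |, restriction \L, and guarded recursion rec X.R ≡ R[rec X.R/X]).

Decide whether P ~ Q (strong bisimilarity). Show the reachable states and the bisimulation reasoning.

not bisimilar

Reachable graph of P (5 states):
  m0 = rec X. c.b.(X + 0) + c.(X\{b,c} + (c.0 + a.0)) | ··c··> m1, ··c··> m2
  m1 = (rec X. c.b.(X + 0) + c.(X\{b,c} + (c.0 + a.0)))\{b,c} + (c.0 + a.0) | ··a··> m3, ··c··> m3
  m2 = b.((rec X. c.b.(X + 0) + c.(X\{b,c} + (c.0 + a.0))) + 0) | ··b··> m4
  m3 = 0 | deadlocked
  m4 = (rec X. c.b.(X + 0) + c.(X\{b,c} + (c.0 + a.0))) + 0 | ··c··> m1, ··c··> m2
Reachable graph of Q (5 states):
  n0 = rec X. c.b.(X + 0) + c.(X\{b,c} + c.0) | ··c··> n1, ··c··> n2
  n1 = (rec X. c.b.(X + 0) + c.(X\{b,c} + c.0))\{b,c} + c.0 | ··c··> n3
  n2 = b.((rec X. c.b.(X + 0) + c.(X\{b,c} + c.0)) + 0) | ··b··> n4
  n3 = 0 | deadlocked
  n4 = (rec X. c.b.(X + 0) + c.(X\{b,c} + c.0)) + 0 | ··c··> n1, ··c··> n2
Partition-refinement fixed point:
  B0 = {m0, m4}
  B1 = {m1}
  B2 = {m3, n3}
  B3 = {m2}
  B4 = {n0, n4}
  B5 = {n2}
  B6 = {n1}
m0 ∈ B0, n0 ∈ B4 → different blocks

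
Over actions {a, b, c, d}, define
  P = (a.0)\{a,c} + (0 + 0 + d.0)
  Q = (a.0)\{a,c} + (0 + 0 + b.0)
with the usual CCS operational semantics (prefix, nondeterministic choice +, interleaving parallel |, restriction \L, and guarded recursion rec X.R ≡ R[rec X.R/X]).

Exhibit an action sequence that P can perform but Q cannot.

LTS(P): 2 reachable states
  p0 = (a.0)\{a,c} + (0 + 0 + d.0) | —d→ p1
  p1 = 0 | deadlocked
LTS(Q): 2 reachable states
  q0 = (a.0)\{a,c} + (0 + 0 + b.0) | —b→ q1
  q1 = 0 | deadlocked
Trace ⟨d⟩ through P, begin at {p0}:
  [1] d ⇒ {p1}
  — P admits the full trace.
Trace ⟨d⟩ through Q, begin at {q0}:
  [1] d ⇒ ∅  — Q cannot continue

d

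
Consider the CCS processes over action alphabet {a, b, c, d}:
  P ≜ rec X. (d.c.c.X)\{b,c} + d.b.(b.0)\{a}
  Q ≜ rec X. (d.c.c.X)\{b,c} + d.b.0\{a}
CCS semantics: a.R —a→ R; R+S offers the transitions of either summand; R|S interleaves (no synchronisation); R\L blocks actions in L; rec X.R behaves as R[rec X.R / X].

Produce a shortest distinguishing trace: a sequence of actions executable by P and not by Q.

dbb

LTS(P): 5 reachable states
  m0 = rec X. (d.c.c.X)\{b,c} + d.b.(b.0)\{a} | --d--▸ m1, --d--▸ m2
  m1 = (c.c.(rec X. (d.c.c.X)\{b,c} + d.b.(b.0)\{a}))\{b,c} | (no moves)
  m2 = b.(b.0)\{a} | --b--▸ m3
  m3 = (b.0)\{a} | --b--▸ m4
  m4 = 0\{a} | (no moves)
LTS(Q): 4 reachable states
  n0 = rec X. (d.c.c.X)\{b,c} + d.b.0\{a} | --d--▸ n1, --d--▸ n2
  n1 = (c.c.(rec X. (d.c.c.X)\{b,c} + d.b.0\{a}))\{b,c} | (no moves)
  n2 = b.0\{a} | --b--▸ n3
  n3 = 0\{a} | (no moves)
Executing dbb from P (initial set {m0}):
  step 1 (d): {m1, m2}
  step 2 (b): {m3}
  step 3 (b): {m4}
  — P admits the full trace.
Executing dbb from Q (initial set {n0}):
  step 1 (d): {n1, n2}
  step 2 (b): {n3}
  step 3 (b): ∅ (Q stuck)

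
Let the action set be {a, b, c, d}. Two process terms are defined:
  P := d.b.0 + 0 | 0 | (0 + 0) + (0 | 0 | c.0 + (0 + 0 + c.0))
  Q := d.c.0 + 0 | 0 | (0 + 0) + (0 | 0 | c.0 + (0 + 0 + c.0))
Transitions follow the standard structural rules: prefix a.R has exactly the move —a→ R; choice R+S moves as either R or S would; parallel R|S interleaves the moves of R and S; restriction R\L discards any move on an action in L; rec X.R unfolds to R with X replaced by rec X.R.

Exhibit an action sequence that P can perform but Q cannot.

P's transition system — 4 states:
  u0 = d.b.0 + 0 | 0 | (0 + 0) + (0 | 0 | c.0 + (0 + 0 + c.0)) → =c=> u1, =c=> u2, =d=> u3
  u1 = 0 → ·
  u2 = 0 | 0 | 0 → ·
  u3 = b.0 → =b=> u1
Q's transition system — 4 states:
  v0 = d.c.0 + 0 | 0 | (0 + 0) + (0 | 0 | c.0 + (0 + 0 + c.0)) → =c=> v1, =c=> v2, =d=> v3
  v1 = 0 → ·
  v2 = 0 | 0 | 0 → ·
  v3 = c.0 → =c=> v1
Executing db from P (initial set {u0}):
  step 1 (d): {u3}
  step 2 (b): {u1}
  — P admits the full trace.
Executing db from Q (initial set {v0}):
  step 1 (d): {v3}
  step 2 (b): no successor for Q

db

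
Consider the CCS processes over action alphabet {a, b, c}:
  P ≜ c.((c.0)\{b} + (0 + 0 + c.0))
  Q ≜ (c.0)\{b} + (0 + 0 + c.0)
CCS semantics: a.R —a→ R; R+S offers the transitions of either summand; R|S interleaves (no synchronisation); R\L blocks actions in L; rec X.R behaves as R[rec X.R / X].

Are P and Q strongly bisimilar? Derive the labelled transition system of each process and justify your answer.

P's transition system — 4 states:
  m0 = c.((c.0)\{b} + (0 + 0 + c.0)) → --c--▸ m1
  m1 = (c.0)\{b} + (0 + 0 + c.0) → --c--▸ m2, --c--▸ m3
  m2 = 0 → ∅
  m3 = 0\{b} → ∅
Q's transition system — 3 states:
  n0 = (c.0)\{b} + (0 + 0 + c.0) → --c--▸ n1, --c--▸ n2
  n1 = 0 → ∅
  n2 = 0\{b} → ∅
Bisimilarity quotient blocks:
  B0 = {m0}
  B1 = {m1, n0}
  B2 = {m2, m3, n1, n2}
m0 ∈ B0, n0 ∈ B1 → different blocks

P ≁ Q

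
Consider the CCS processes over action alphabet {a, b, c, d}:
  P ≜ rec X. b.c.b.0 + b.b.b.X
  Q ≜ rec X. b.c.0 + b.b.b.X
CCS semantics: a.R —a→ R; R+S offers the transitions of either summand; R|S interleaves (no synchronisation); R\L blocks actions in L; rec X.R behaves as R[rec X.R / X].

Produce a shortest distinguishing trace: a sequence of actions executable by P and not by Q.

P's transition system — 6 states:
  p0 = rec X. b.c.b.0 + b.b.b.X :: ··b··> p1, ··b··> p2
  p1 = b.b.(rec X. b.c.b.0 + b.b.b.X) :: ··b··> p3
  p2 = c.b.0 :: ··c··> p4
  p3 = b.(rec X. b.c.b.0 + b.b.b.X) :: ··b··> p0
  p4 = b.0 :: ··b··> p5
  p5 = 0 :: ∅
Q's transition system — 5 states:
  q0 = rec X. b.c.0 + b.b.b.X :: ··b··> q1, ··b··> q2
  q1 = b.b.(rec X. b.c.0 + b.b.b.X) :: ··b··> q3
  q2 = c.0 :: ··c··> q4
  q3 = b.(rec X. b.c.0 + b.b.b.X) :: ··b··> q0
  q4 = 0 :: ∅
Run σ = ⟨bcb⟩ on P: start {p0}
  [1] b ⇒ {p1, p2}
  [2] c ⇒ {p4}
  [3] b ⇒ {p5}
  ✓ P
Run σ = ⟨bcb⟩ on Q: start {q0}
  [1] b ⇒ {q1, q2}
  [2] c ⇒ {q4}
  [3] b ⇒ no successor for Q

bcb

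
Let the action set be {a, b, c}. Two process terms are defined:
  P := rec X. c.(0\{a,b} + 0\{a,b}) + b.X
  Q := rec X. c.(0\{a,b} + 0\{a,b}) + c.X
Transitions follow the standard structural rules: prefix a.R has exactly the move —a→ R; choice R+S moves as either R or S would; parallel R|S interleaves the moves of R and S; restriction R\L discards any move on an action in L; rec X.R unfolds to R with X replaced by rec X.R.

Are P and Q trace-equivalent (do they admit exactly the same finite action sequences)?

traces(P) ≠ traces(Q) — witness ⟨b⟩

LTS(P): 2 reachable states
  u0 = rec X. c.(0\{a,b} + 0\{a,b}) + b.X → —b→ u0, —c→ u1
  u1 = 0\{a,b} + 0\{a,b} → (no moves)
LTS(Q): 2 reachable states
  v0 = rec X. c.(0\{a,b} + 0\{a,b}) + c.X → —c→ v0, —c→ v1
  v1 = 0\{a,b} + 0\{a,b} → (no moves)
Run σ = ⟨b⟩ on P: start {u0}
  after b @ step 1: {u0}
  P completes σ.
Run σ = ⟨b⟩ on Q: start {v0}
  after b @ step 1: ∅ (Q stuck)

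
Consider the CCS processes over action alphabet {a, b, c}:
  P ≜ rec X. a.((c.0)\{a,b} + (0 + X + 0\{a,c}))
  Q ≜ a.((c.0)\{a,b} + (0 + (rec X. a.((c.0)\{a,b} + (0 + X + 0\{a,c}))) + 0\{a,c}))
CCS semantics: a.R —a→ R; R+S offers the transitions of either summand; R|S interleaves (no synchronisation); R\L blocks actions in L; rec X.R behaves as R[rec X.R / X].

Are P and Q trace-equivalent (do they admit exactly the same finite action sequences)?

trace-equivalent

Reachable graph of P (3 states):
  u0 = rec X. a.((c.0)\{a,b} + (0 + X + 0\{a,c})) :: =a=> u1
  u1 = (c.0)\{a,b} + (0 + (rec X. a.((c.0)\{a,b} + (0 + X + 0\{a,c}))) + 0\{a,c}) :: =a=> u1, =c=> u2
  u2 = 0\{a,b} :: ·
Reachable graph of Q (3 states):
  v0 = a.((c.0)\{a,b} + (0 + (rec X. a.((c.0)\{a,b} + (0 + X + 0\{a,c}))) + 0\{a,c})) :: =a=> v1
  v1 = (c.0)\{a,b} + (0 + (rec X. a.((c.0)\{a,b} + (0 + X + 0\{a,c}))) + 0\{a,c}) :: =a=> v1, =c=> v2
  v2 = 0\{a,b} :: ·
Partition-refinement fixed point:
  B0 = {u0, v0}
  B1 = {u1, v1}
  B2 = {u2, v2}
u0 ∈ B0, v0 ∈ B0 → same block
Bisimilar ⇒ trace-equivalent.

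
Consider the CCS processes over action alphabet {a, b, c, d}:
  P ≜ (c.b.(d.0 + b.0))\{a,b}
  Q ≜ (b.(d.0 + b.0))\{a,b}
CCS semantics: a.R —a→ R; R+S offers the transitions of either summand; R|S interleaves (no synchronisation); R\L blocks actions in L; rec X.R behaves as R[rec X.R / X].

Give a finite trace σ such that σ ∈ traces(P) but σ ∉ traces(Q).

c

Reachable graph of P (2 states):
  s0 = (c.b.(d.0 + b.0))\{a,b} :: =c=> s1
  s1 = (b.(d.0 + b.0))\{a,b} :: ·
Reachable graph of Q (1 states):
  t0 = (b.(d.0 + b.0))\{a,b} :: ·
Run σ = ⟨c⟩ on P: start {s0}
  after c @ step 1: {s1}
  ✓ P
Run σ = ⟨c⟩ on Q: start {t0}
  after c @ step 1: no successor for Q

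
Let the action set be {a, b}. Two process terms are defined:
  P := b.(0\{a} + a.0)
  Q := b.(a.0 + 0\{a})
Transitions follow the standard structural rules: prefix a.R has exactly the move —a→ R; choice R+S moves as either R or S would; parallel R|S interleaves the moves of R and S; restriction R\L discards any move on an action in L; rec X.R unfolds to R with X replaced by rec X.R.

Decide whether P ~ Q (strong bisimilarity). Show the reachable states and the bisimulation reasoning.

bisimilar

Reachable graph of P (3 states):
  m0 = b.(0\{a} + a.0) ⊢ =b=> m1
  m1 = 0\{a} + a.0 ⊢ =a=> m2
  m2 = 0 ⊢ (no moves)
Reachable graph of Q (3 states):
  n0 = b.(a.0 + 0\{a}) ⊢ =b=> n1
  n1 = a.0 + 0\{a} ⊢ =a=> n2
  n2 = 0 ⊢ (no moves)
Partition-refinement fixed point:
  B0 = {m0, n0}
  B1 = {m1, n1}
  B2 = {m2, n2}
m0 ∈ B0, n0 ∈ B0 → same block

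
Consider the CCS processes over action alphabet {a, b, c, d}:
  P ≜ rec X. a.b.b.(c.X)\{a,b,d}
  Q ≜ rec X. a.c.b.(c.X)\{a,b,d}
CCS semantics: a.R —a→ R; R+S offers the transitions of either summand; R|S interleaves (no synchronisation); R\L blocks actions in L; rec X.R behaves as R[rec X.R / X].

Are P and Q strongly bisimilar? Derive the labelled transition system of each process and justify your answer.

Reachable graph of P (5 states):
  m0 = rec X. a.b.b.(c.X)\{a,b,d} → -a-> m1
  m1 = b.b.(c.(rec X. a.b.b.(c.X)\{a,b,d}))\{a,b,d} → -b-> m2
  m2 = b.(c.(rec X. a.b.b.(c.X)\{a,b,d}))\{a,b,d} → -b-> m3
  m3 = (c.(rec X. a.b.b.(c.X)\{a,b,d}))\{a,b,d} → -c-> m4
  m4 = (rec X. a.b.b.(c.X)\{a,b,d})\{a,b,d} → stopped
Reachable graph of Q (5 states):
  n0 = rec X. a.c.b.(c.X)\{a,b,d} → -a-> n1
  n1 = c.b.(c.(rec X. a.c.b.(c.X)\{a,b,d}))\{a,b,d} → -c-> n2
  n2 = b.(c.(rec X. a.c.b.(c.X)\{a,b,d}))\{a,b,d} → -b-> n3
  n3 = (c.(rec X. a.c.b.(c.X)\{a,b,d}))\{a,b,d} → -c-> n4
  n4 = (rec X. a.c.b.(c.X)\{a,b,d})\{a,b,d} → stopped
Partition-refinement fixed point:
  B0 = {m0}
  B1 = {m1}
  B2 = {m2, n2}
  B3 = {m3, n3}
  B4 = {m4, n4}
  B5 = {n0}
  B6 = {n1}
m0 ∈ B0, n0 ∈ B5 → different blocks

NO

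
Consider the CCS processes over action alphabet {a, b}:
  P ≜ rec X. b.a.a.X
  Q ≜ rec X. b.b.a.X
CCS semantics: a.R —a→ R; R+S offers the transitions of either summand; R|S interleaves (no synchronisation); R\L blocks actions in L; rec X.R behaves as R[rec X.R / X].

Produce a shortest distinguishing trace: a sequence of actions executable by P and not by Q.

ba

LTS(P): 3 reachable states
  p0 = rec X. b.a.a.X ⊢ -b-> p1
  p1 = a.a.(rec X. b.a.a.X) ⊢ -a-> p2
  p2 = a.(rec X. b.a.a.X) ⊢ -a-> p0
LTS(Q): 3 reachable states
  q0 = rec X. b.b.a.X ⊢ -b-> q1
  q1 = b.a.(rec X. b.b.a.X) ⊢ -b-> q2
  q2 = a.(rec X. b.b.a.X) ⊢ -a-> q0
Run σ = ⟨ba⟩ on P: start {p0}
  step 1 (b): {p1}
  step 2 (a): {p2}
  ✓ P
Run σ = ⟨ba⟩ on Q: start {q0}
  step 1 (b): {q1}
  step 2 (a): no successor for Q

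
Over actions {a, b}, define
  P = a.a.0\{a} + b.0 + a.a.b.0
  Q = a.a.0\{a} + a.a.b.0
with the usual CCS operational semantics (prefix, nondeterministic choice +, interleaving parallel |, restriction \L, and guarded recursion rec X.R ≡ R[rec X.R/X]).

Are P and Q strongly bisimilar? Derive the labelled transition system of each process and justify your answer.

P's transition system — 6 states:
  p0 = a.a.0\{a} + b.0 + a.a.b.0 ⊢ -a-> p1, -a-> p2, -b-> p3
  p1 = a.0\{a} ⊢ -a-> p4
  p2 = a.b.0 ⊢ -a-> p5
  p3 = 0 ⊢ ∅
  p4 = 0\{a} ⊢ ∅
  p5 = b.0 ⊢ -b-> p3
Q's transition system — 6 states:
  q0 = a.a.0\{a} + a.a.b.0 ⊢ -a-> q1, -a-> q2
  q1 = a.0\{a} ⊢ -a-> q3
  q2 = a.b.0 ⊢ -a-> q4
  q3 = 0\{a} ⊢ ∅
  q4 = b.0 ⊢ -b-> q5
  q5 = 0 ⊢ ∅
Partition-refinement fixed point:
  B0 = {p0}
  B1 = {p2, q2}
  B2 = {p5, q4}
  B3 = {p3, p4, q3, q5}
  B4 = {p1, q1}
  B5 = {q0}
p0 ∈ B0, q0 ∈ B5 → different blocks

NO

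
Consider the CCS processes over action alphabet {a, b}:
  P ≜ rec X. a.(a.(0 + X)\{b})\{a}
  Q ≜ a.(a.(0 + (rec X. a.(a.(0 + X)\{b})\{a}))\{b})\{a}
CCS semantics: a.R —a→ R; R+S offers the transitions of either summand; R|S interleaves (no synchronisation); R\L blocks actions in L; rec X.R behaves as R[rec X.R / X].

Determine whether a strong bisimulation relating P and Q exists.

YES

LTS(P): 2 reachable states
  m0 = rec X. a.(a.(0 + X)\{b})\{a} has moves -a-> m1
  m1 = (a.(0 + (rec X. a.(a.(0 + X)\{b})\{a}))\{b})\{a} has moves ·
LTS(Q): 2 reachable states
  n0 = a.(a.(0 + (rec X. a.(a.(0 + X)\{b})\{a}))\{b})\{a} has moves -a-> n1
  n1 = (a.(0 + (rec X. a.(a.(0 + X)\{b})\{a}))\{b})\{a} has moves ·
Coarsest stable partition (strong bisimilarity classes):
  B0 = {m0, n0}
  B1 = {m1, n1}
m0 ∈ B0, n0 ∈ B0 → same block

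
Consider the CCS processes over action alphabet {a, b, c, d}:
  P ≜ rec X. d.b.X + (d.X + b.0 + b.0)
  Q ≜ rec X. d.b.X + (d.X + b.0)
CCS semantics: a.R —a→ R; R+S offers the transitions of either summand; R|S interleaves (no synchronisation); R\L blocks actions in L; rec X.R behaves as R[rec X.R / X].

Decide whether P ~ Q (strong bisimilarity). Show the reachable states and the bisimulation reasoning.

YES

LTS(P): 3 reachable states
  m0 = rec X. d.b.X + (d.X + b.0 + b.0) :: -b-> m1, -d-> m0, -d-> m2
  m1 = 0 :: deadlocked
  m2 = b.(rec X. d.b.X + (d.X + b.0 + b.0)) :: -b-> m0
LTS(Q): 3 reachable states
  n0 = rec X. d.b.X + (d.X + b.0) :: -b-> n1, -d-> n0, -d-> n2
  n1 = 0 :: deadlocked
  n2 = b.(rec X. d.b.X + (d.X + b.0)) :: -b-> n0
Partition-refinement fixed point:
  B0 = {m0, n0}
  B1 = {m2, n2}
  B2 = {m1, n1}
m0 ∈ B0, n0 ∈ B0 → same block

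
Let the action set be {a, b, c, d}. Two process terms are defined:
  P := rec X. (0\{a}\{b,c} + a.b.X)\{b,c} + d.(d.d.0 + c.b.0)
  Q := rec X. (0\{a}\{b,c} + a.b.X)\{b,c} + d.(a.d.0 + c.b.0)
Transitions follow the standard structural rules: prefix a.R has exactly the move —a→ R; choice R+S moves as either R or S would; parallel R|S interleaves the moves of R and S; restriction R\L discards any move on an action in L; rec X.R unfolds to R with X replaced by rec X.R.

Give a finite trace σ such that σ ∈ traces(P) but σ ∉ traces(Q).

P's transition system — 6 states:
  u0 = rec X. (0\{a}\{b,c} + a.b.X)\{b,c} + d.(d.d.0 + c.b.0) has moves =a=> u1, =d=> u2
  u1 = (b.(rec X. (0\{a}\{b,c} + a.b.X)\{b,c} + d.(d.d.0 + c.b.0)))\{b,c} has moves deadlocked
  u2 = d.d.0 + c.b.0 has moves =c=> u3, =d=> u4
  u3 = b.0 has moves =b=> u5
  u4 = d.0 has moves =d=> u5
  u5 = 0 has moves deadlocked
Q's transition system — 6 states:
  v0 = rec X. (0\{a}\{b,c} + a.b.X)\{b,c} + d.(a.d.0 + c.b.0) has moves =a=> v1, =d=> v2
  v1 = (b.(rec X. (0\{a}\{b,c} + a.b.X)\{b,c} + d.(a.d.0 + c.b.0)))\{b,c} has moves deadlocked
  v2 = a.d.0 + c.b.0 has moves =a=> v3, =c=> v4
  v3 = d.0 has moves =d=> v5
  v4 = b.0 has moves =b=> v5
  v5 = 0 has moves deadlocked
Run σ = ⟨dd⟩ on P: start {u0}
  step 1 (d): {u2}
  step 2 (d): {u4}
  ✓ P
Run σ = ⟨dd⟩ on Q: start {v0}
  step 1 (d): {v2}
  step 2 (d): no successor for Q

dd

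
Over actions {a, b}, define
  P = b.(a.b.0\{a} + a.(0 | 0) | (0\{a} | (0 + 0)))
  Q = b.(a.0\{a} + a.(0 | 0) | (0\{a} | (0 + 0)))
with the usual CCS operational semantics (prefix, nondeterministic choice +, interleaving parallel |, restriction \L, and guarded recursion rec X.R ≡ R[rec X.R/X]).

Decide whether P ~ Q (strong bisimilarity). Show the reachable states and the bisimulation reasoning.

Reachable graph of P (5 states):
  m0 = b.(a.b.0\{a} + a.(0 | 0) | (0\{a} | (0 + 0))) → —b→ m1
  m1 = a.b.0\{a} + a.(0 | 0) | (0\{a} | (0 + 0)) → —a→ m2, —a→ m3
  m2 = 0 | 0 | (0\{a} | (0 + 0)) → (no moves)
  m3 = b.0\{a} → —b→ m4
  m4 = 0\{a} → (no moves)
Reachable graph of Q (4 states):
  n0 = b.(a.0\{a} + a.(0 | 0) | (0\{a} | (0 + 0))) → —b→ n1
  n1 = a.0\{a} + a.(0 | 0) | (0\{a} | (0 + 0)) → —a→ n2, —a→ n3
  n2 = 0 | 0 | (0\{a} | (0 + 0)) → (no moves)
  n3 = 0\{a} → (no moves)
Coarsest stable partition (strong bisimilarity classes):
  B0 = {m0}
  B1 = {m1}
  B2 = {m3}
  B3 = {m2, m4, n2, n3}
  B4 = {n0}
  B5 = {n1}
m0 ∈ B0, n0 ∈ B4 → different blocks

not bisimilar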